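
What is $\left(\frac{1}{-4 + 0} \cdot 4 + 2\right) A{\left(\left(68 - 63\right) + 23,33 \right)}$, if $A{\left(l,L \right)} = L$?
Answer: $33$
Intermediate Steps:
$\left(\frac{1}{-4 + 0} \cdot 4 + 2\right) A{\left(\left(68 - 63\right) + 23,33 \right)} = \left(\frac{1}{-4 + 0} \cdot 4 + 2\right) 33 = \left(\frac{1}{-4} \cdot 4 + 2\right) 33 = \left(\left(- \frac{1}{4}\right) 4 + 2\right) 33 = \left(-1 + 2\right) 33 = 1 \cdot 33 = 33$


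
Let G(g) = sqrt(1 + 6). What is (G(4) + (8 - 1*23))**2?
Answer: (15 - sqrt(7))**2 ≈ 152.63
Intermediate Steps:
G(g) = sqrt(7)
(G(4) + (8 - 1*23))**2 = (sqrt(7) + (8 - 1*23))**2 = (sqrt(7) + (8 - 23))**2 = (sqrt(7) - 15)**2 = (-15 + sqrt(7))**2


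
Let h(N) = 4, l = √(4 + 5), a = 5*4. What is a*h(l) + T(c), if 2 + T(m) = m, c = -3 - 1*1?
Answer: 74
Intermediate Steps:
a = 20
l = 3 (l = √9 = 3)
c = -4 (c = -3 - 1 = -4)
T(m) = -2 + m
a*h(l) + T(c) = 20*4 + (-2 - 4) = 80 - 6 = 74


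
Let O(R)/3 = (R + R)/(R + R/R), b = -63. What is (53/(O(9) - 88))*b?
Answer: 2385/59 ≈ 40.424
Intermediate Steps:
O(R) = 6*R/(1 + R) (O(R) = 3*((R + R)/(R + R/R)) = 3*((2*R)/(R + 1)) = 3*((2*R)/(1 + R)) = 3*(2*R/(1 + R)) = 6*R/(1 + R))
(53/(O(9) - 88))*b = (53/(6*9/(1 + 9) - 88))*(-63) = (53/(6*9/10 - 88))*(-63) = (53/(6*9*(1/10) - 88))*(-63) = (53/(27/5 - 88))*(-63) = (53/(-413/5))*(-63) = -5/413*53*(-63) = -265/413*(-63) = 2385/59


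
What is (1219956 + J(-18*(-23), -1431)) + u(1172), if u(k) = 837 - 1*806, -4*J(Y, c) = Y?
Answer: 2439767/2 ≈ 1.2199e+6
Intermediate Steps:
J(Y, c) = -Y/4
u(k) = 31 (u(k) = 837 - 806 = 31)
(1219956 + J(-18*(-23), -1431)) + u(1172) = (1219956 - (-9)*(-23)/2) + 31 = (1219956 - ¼*414) + 31 = (1219956 - 207/2) + 31 = 2439705/2 + 31 = 2439767/2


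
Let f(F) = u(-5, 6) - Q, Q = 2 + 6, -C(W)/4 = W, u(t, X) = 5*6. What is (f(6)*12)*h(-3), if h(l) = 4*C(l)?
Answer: 12672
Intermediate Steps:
u(t, X) = 30
C(W) = -4*W
Q = 8
h(l) = -16*l (h(l) = 4*(-4*l) = -16*l)
f(F) = 22 (f(F) = 30 - 1*8 = 30 - 8 = 22)
(f(6)*12)*h(-3) = (22*12)*(-16*(-3)) = 264*48 = 12672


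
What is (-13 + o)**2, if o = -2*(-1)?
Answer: 121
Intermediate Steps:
o = 2
(-13 + o)**2 = (-13 + 2)**2 = (-11)**2 = 121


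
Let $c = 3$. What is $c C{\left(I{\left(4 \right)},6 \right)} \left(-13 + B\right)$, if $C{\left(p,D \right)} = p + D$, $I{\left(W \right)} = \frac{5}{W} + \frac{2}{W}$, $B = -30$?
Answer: $- \frac{3999}{4} \approx -999.75$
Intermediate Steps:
$I{\left(W \right)} = \frac{7}{W}$
$C{\left(p,D \right)} = D + p$
$c C{\left(I{\left(4 \right)},6 \right)} \left(-13 + B\right) = 3 \left(6 + \frac{7}{4}\right) \left(-13 - 30\right) = 3 \left(6 + 7 \cdot \frac{1}{4}\right) \left(-43\right) = 3 \left(6 + \frac{7}{4}\right) \left(-43\right) = 3 \cdot \frac{31}{4} \left(-43\right) = \frac{93}{4} \left(-43\right) = - \frac{3999}{4}$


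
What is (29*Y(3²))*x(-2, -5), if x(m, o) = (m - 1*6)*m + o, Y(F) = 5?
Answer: 1595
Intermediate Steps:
x(m, o) = o + m*(-6 + m) (x(m, o) = (m - 6)*m + o = (-6 + m)*m + o = m*(-6 + m) + o = o + m*(-6 + m))
(29*Y(3²))*x(-2, -5) = (29*5)*(-5 + (-2)² - 6*(-2)) = 145*(-5 + 4 + 12) = 145*11 = 1595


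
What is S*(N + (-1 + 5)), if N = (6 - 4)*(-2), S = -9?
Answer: 0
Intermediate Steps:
N = -4 (N = 2*(-2) = -4)
S*(N + (-1 + 5)) = -9*(-4 + (-1 + 5)) = -9*(-4 + 4) = -9*0 = 0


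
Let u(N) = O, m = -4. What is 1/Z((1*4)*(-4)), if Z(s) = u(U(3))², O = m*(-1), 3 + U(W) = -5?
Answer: 1/16 ≈ 0.062500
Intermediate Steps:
U(W) = -8 (U(W) = -3 - 5 = -8)
O = 4 (O = -4*(-1) = 4)
u(N) = 4
Z(s) = 16 (Z(s) = 4² = 16)
1/Z((1*4)*(-4)) = 1/16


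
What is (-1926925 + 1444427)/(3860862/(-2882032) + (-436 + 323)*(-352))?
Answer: -695287337968/57315921985 ≈ -12.131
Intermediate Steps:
(-1926925 + 1444427)/(3860862/(-2882032) + (-436 + 323)*(-352)) = -482498/(3860862*(-1/2882032) - 113*(-352)) = -482498/(-1930431/1441016 + 39776) = -482498/57315921985/1441016 = -482498*1441016/57315921985 = -695287337968/57315921985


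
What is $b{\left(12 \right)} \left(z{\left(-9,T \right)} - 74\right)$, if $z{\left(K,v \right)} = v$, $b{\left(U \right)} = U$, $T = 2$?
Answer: $-864$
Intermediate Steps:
$b{\left(12 \right)} \left(z{\left(-9,T \right)} - 74\right) = 12 \left(2 - 74\right) = 12 \left(-72\right) = -864$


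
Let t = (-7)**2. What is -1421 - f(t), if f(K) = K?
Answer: -1470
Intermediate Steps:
t = 49
-1421 - f(t) = -1421 - 1*49 = -1421 - 49 = -1470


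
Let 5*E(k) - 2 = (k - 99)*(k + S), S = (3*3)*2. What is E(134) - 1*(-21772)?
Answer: 114182/5 ≈ 22836.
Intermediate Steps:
S = 18 (S = 9*2 = 18)
E(k) = ⅖ + (-99 + k)*(18 + k)/5 (E(k) = ⅖ + ((k - 99)*(k + 18))/5 = ⅖ + ((-99 + k)*(18 + k))/5 = ⅖ + (-99 + k)*(18 + k)/5)
E(134) - 1*(-21772) = (-356 - 81/5*134 + (⅕)*134²) - 1*(-21772) = (-356 - 10854/5 + (⅕)*17956) + 21772 = (-356 - 10854/5 + 17956/5) + 21772 = 5322/5 + 21772 = 114182/5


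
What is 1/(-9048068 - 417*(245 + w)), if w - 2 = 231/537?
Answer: -179/1638073102 ≈ -1.0927e-7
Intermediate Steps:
w = 435/179 (w = 2 + 231/537 = 2 + 231*(1/537) = 2 + 77/179 = 435/179 ≈ 2.4302)
1/(-9048068 - 417*(245 + w)) = 1/(-9048068 - 417*(245 + 435/179)) = 1/(-9048068 - 417*44290/179) = 1/(-9048068 - 18468930/179) = 1/(-1638073102/179) = -179/1638073102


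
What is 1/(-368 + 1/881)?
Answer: -881/324207 ≈ -0.0027174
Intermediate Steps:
1/(-368 + 1/881) = 1/(-324207/881) = -881/324207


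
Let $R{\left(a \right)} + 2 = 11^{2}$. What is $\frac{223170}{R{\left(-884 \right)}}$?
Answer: $\frac{223170}{119} \approx 1875.4$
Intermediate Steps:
$R{\left(a \right)} = 119$ ($R{\left(a \right)} = -2 + 11^{2} = -2 + 121 = 119$)
$\frac{223170}{R{\left(-884 \right)}} = \frac{223170}{119}$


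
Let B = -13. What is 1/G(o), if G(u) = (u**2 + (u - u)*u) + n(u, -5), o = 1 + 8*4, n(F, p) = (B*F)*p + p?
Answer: 1/3229 ≈ 0.00030969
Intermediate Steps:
n(F, p) = p - 13*F*p (n(F, p) = (-13*F)*p + p = -13*F*p + p = p - 13*F*p)
o = 33 (o = 1 + 32 = 33)
G(u) = -5 + u**2 + 65*u (G(u) = (u**2 + (u - u)*u) - 5*(1 - 13*u) = (u**2 + 0*u) + (-5 + 65*u) = (u**2 + 0) + (-5 + 65*u) = u**2 + (-5 + 65*u) = -5 + u**2 + 65*u)
1/G(o) = 1/(-5 + 33**2 + 65*33) = 1/(-5 + 1089 + 2145) = 1/3229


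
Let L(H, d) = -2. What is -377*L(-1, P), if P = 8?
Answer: 754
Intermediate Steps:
-377*L(-1, P) = -377*(-2) = 754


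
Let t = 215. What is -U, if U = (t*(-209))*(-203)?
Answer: -9121805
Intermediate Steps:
U = 9121805 (U = (215*(-209))*(-203) = -44935*(-203) = 9121805)
-U = -1*9121805 = -9121805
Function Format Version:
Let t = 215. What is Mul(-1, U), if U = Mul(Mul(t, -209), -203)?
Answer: -9121805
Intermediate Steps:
U = 9121805 (U = Mul(Mul(215, -209), -203) = Mul(-44935, -203) = 9121805)
Mul(-1, U) = Mul(-1, 9121805) = -9121805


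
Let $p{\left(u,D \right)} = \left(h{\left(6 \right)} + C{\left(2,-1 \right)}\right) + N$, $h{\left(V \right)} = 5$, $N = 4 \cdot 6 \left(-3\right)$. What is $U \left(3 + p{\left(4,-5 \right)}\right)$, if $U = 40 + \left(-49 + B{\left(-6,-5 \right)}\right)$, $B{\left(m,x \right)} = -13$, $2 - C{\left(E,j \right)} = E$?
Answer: $1408$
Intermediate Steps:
$C{\left(E,j \right)} = 2 - E$
$N = -72$ ($N = 24 \left(-3\right) = -72$)
$p{\left(u,D \right)} = -67$ ($p{\left(u,D \right)} = \left(5 + \left(2 - 2\right)\right) - 72 = \left(5 + 0\right) - 72 = 5 - 72 = -67$)
$U = -22$ ($U = 40 - 62 = -22$)
$U \left(3 + p{\left(4,-5 \right)}\right) = - 22 \left(3 - 67\right) = \left(-22\right) \left(-64\right) = 1408$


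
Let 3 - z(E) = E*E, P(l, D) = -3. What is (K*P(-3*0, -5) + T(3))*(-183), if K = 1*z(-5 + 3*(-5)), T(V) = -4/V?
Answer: -217709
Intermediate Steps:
z(E) = 3 - E**2 (z(E) = 3 - E*E = 3 - E**2)
K = -397 (K = 1*(3 - (-5 + 3*(-5))**2) = 1*(3 - (-5 - 15)**2) = 1*(3 - 1*(-20)**2) = 1*(3 - 1*400) = 1*(3 - 400) = 1*(-397) = -397)
(K*P(-3*0, -5) + T(3))*(-183) = (-397*(-3) - 4/3)*(-183) = (1191 - 4*1/3)*(-183) = (1191 - 4/3)*(-183) = (3569/3)*(-183) = -217709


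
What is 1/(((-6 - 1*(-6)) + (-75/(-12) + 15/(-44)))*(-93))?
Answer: -11/6045 ≈ -0.0018197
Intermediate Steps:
1/(((-6 - 1*(-6)) + (-75/(-12) + 15/(-44)))*(-93)) = 1/(((-6 + 6) + (-75*(-1/12) + 15*(-1/44)))*(-93)) = 1/((0 + (25/4 - 15/44))*(-93)) = 1/((0 + 65/11)*(-93)) = 1/((65/11)*(-93)) = 1/(-6045/11) = -11/6045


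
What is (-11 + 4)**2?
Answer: 49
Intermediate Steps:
(-11 + 4)**2 = (-7)**2 = 49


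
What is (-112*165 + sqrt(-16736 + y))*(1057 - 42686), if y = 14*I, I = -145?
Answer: 769303920 - 41629*I*sqrt(18766) ≈ 7.693e+8 - 5.7027e+6*I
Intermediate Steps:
y = -2030 (y = 14*(-145) = -2030)
(-112*165 + sqrt(-16736 + y))*(1057 - 42686) = (-112*165 + sqrt(-16736 - 2030))*(1057 - 42686) = (-18480 + sqrt(-18766))*(-41629) = (-18480 + I*sqrt(18766))*(-41629) = 769303920 - 41629*I*sqrt(18766)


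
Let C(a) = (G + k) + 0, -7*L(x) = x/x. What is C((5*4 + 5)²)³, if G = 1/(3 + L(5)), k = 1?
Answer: 19683/8000 ≈ 2.4604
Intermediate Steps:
L(x) = -⅐ (L(x) = -x/(7*x) = -⅐*1 = -⅐)
G = 7/20 (G = 1/(3 - ⅐) = 1/(20/7) = 7/20 ≈ 0.35000)
C(a) = 27/20 (C(a) = (7/20 + 1) + 0 = 27/20 + 0 = 27/20)
C((5*4 + 5)²)³ = (27/20)³ = 19683/8000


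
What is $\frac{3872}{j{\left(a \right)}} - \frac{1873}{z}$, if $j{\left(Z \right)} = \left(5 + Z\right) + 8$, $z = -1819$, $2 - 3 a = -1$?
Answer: $\frac{3534695}{12733} \approx 277.6$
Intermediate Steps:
$a = 1$ ($a = \frac{2}{3} - - \frac{1}{3} = \frac{2}{3} + \frac{1}{3} = 1$)
$j{\left(Z \right)} = 13 + Z$
$\frac{3872}{j{\left(a \right)}} - \frac{1873}{z} = \frac{3872}{13 + 1} - \frac{1873}{-1819} = \frac{3872}{14} - - \frac{1873}{1819} = 3872 \cdot \frac{1}{14} + \frac{1873}{1819} = \frac{1936}{7} + \frac{1873}{1819} = \frac{3534695}{12733}$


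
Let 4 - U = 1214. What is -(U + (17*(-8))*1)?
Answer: 1346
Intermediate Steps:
U = -1210 (U = 4 - 1*1214 = 4 - 1214 = -1210)
-(U + (17*(-8))*1) = -(-1210 + (17*(-8))*1) = -(-1210 - 136*1) = -(-1210 - 136) = -1*(-1346) = 1346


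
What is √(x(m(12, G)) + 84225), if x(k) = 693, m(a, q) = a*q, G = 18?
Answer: √84918 ≈ 291.41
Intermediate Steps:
√(x(m(12, G)) + 84225) = √(693 + 84225) = √84918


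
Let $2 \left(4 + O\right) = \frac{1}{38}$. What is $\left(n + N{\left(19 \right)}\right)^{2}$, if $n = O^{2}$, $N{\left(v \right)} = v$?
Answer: $\frac{40623611809}{33362176} \approx 1217.7$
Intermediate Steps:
$O = - \frac{303}{76}$ ($O = -4 + \frac{1}{2 \cdot 38} = -4 + \frac{1}{2} \cdot \frac{1}{38} = -4 + \frac{1}{76} = - \frac{303}{76} \approx -3.9868$)
$n = \frac{91809}{5776}$ ($n = \left(- \frac{303}{76}\right)^{2} = \frac{91809}{5776} \approx 15.895$)
$\left(n + N{\left(19 \right)}\right)^{2} = \left(\frac{91809}{5776} + 19\right)^{2} = \left(\frac{201553}{5776}\right)^{2} = \frac{40623611809}{33362176}$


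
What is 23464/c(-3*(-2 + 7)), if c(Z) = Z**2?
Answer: 23464/225 ≈ 104.28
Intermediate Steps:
23464/c(-3*(-2 + 7)) = 23464/((-3*(-2 + 7))**2) = 23464/((-3*5)**2) = 23464/((-15)**2) = 23464/225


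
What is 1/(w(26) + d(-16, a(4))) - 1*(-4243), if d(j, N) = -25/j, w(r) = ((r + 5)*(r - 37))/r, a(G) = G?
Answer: 10195721/2403 ≈ 4242.9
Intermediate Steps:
w(r) = (-37 + r)*(5 + r)/r (w(r) = ((5 + r)*(-37 + r))/r = ((-37 + r)*(5 + r))/r = (-37 + r)*(5 + r)/r)
1/(w(26) + d(-16, a(4))) - 1*(-4243) = 1/((-32 + 26 - 185/26) - 25/(-16)) - 1*(-4243) = 1/((-32 + 26 - 185*1/26) - 25*(-1/16)) + 4243 = 1/((-32 + 26 - 185/26) + 25/16) + 4243 = 1/(-341/26 + 25/16) + 4243 = 1/(-2403/208) + 4243 = -208/2403 + 4243 = 10195721/2403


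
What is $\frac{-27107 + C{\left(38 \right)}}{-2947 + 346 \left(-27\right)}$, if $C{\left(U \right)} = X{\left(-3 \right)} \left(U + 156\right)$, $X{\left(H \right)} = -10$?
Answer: $\frac{29047}{12289} \approx 2.3637$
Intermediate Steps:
$C{\left(U \right)} = -1560 - 10 U$ ($C{\left(U \right)} = - 10 \left(U + 156\right) = - 10 \left(156 + U\right) = -1560 - 10 U$)
$\frac{-27107 + C{\left(38 \right)}}{-2947 + 346 \left(-27\right)} = \frac{-27107 - 1940}{-2947 + 346 \left(-27\right)} = \frac{-27107 - 1940}{-2947 - 9342} = \frac{-27107 - 1940}{-12289} = \left(-29047\right) \left(- \frac{1}{12289}\right) = \frac{29047}{12289}$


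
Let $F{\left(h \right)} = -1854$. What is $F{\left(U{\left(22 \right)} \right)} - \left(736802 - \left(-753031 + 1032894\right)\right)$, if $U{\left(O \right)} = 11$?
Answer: $-458793$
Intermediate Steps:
$F{\left(U{\left(22 \right)} \right)} - \left(736802 - \left(-753031 + 1032894\right)\right) = -1854 - \left(736802 - \left(-753031 + 1032894\right)\right) = -1854 - \left(736802 - 279863\right) = -1854 - 456939 = -458793$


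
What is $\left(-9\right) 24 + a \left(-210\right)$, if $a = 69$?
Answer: $-14706$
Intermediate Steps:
$\left(-9\right) 24 + a \left(-210\right) = \left(-9\right) 24 + 69 \left(-210\right) = -216 - 14490 = -14706$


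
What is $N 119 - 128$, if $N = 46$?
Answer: $5346$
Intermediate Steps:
$N 119 - 128 = 46 \cdot 119 - 128 = 5474 - 128 = 5346$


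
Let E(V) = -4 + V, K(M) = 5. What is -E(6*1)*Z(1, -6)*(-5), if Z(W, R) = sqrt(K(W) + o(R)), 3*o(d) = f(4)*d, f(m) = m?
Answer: 10*I*sqrt(3) ≈ 17.32*I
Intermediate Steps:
o(d) = 4*d/3 (o(d) = (4*d)/3 = 4*d/3)
Z(W, R) = sqrt(5 + 4*R/3)
-E(6*1)*Z(1, -6)*(-5) = -(-4 + 6*1)*(sqrt(45 + 12*(-6))/3)*(-5) = -(-4 + 6)*(sqrt(45 - 72)/3)*(-5) = -2*(sqrt(-27)/3)*(-5) = -2*((3*I*sqrt(3))/3)*(-5) = -2*(I*sqrt(3))*(-5) = -2*I*sqrt(3)*(-5) = -(-10)*I*sqrt(3) = 10*I*sqrt(3)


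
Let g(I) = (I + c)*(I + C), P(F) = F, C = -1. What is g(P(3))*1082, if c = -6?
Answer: -6492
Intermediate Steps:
g(I) = (-1 + I)*(-6 + I) (g(I) = (I - 6)*(I - 1) = (-6 + I)*(-1 + I) = (-1 + I)*(-6 + I))
g(P(3))*1082 = (6 + 3² - 7*3)*1082 = (6 + 9 - 21)*1082 = -6*1082 = -6492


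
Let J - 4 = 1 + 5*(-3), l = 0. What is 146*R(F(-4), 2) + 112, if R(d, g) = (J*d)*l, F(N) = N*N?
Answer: 112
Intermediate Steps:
J = -10 (J = 4 + (1 + 5*(-3)) = 4 + (1 - 15) = 4 - 14 = -10)
F(N) = N²
R(d, g) = 0 (R(d, g) = -10*d*0 = 0)
146*R(F(-4), 2) + 112 = 146*0 + 112 = 0 + 112 = 112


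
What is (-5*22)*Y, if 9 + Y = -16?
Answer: 2750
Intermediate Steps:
Y = -25 (Y = -9 - 16 = -25)
(-5*22)*Y = -5*22*(-25) = -110*(-25) = 2750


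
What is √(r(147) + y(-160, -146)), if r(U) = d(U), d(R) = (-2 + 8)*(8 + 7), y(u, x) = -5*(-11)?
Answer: √145 ≈ 12.042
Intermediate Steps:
y(u, x) = 55
d(R) = 90 (d(R) = 6*15 = 90)
r(U) = 90
√(r(147) + y(-160, -146)) = √(90 + 55) = √145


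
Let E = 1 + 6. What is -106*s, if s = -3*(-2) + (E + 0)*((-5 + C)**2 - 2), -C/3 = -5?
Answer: -73352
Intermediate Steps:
C = 15 (C = -3*(-5) = 15)
E = 7
s = 692 (s = -3*(-2) + (7 + 0)*((-5 + 15)**2 - 2) = 6 + 7*(10**2 - 2) = 6 + 7*(100 - 2) = 6 + 7*98 = 6 + 686 = 692)
-106*s = -106*692 = -73352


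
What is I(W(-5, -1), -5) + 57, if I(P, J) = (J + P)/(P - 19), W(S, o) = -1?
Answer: 573/10 ≈ 57.300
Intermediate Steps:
I(P, J) = (J + P)/(-19 + P)
I(W(-5, -1), -5) + 57 = (-5 - 1)/(-19 - 1) + 57 = -6/(-20) + 57 = -1/20*(-6) + 57 = 3/10 + 57 = 573/10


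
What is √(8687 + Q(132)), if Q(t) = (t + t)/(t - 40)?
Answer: √4596941/23 ≈ 93.219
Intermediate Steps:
Q(t) = 2*t/(-40 + t) (Q(t) = (2*t)/(-40 + t) = 2*t/(-40 + t))
√(8687 + Q(132)) = √(8687 + 2*132/(-40 + 132)) = √(8687 + 2*132/92) = √(8687 + 2*132*(1/92)) = √(8687 + 66/23) = √(199867/23) = √4596941/23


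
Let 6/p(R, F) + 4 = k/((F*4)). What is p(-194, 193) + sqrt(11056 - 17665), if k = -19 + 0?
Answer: -4632/3107 + I*sqrt(6609) ≈ -1.4908 + 81.296*I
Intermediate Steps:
k = -19
p(R, F) = 6/(-4 - 19/(4*F)) (p(R, F) = 6/(-4 - 19*1/(4*F)) = 6/(-4 - 19/(4*F)))
p(-194, 193) + sqrt(11056 - 17665) = -24*193/(19 + 16*193) + sqrt(11056 - 17665) = -24*193/(19 + 3088) + sqrt(-6609) = -24*193/3107 + I*sqrt(6609) = -24*193*1/3107 + I*sqrt(6609) = -4632/3107 + I*sqrt(6609)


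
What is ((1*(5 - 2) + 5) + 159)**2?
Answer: 27889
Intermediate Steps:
((1*(5 - 2) + 5) + 159)**2 = ((1*3 + 5) + 159)**2 = ((3 + 5) + 159)**2 = (8 + 159)**2 = 167**2 = 27889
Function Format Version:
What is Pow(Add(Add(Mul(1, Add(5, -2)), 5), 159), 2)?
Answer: 27889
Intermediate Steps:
Pow(Add(Add(Mul(1, Add(5, -2)), 5), 159), 2) = Pow(Add(Add(Mul(1, 3), 5), 159), 2) = Pow(Add(Add(3, 5), 159), 2) = Pow(Add(8, 159), 2) = Pow(167, 2) = 27889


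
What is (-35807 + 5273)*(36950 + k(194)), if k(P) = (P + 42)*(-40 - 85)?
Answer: -227478300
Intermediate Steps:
k(P) = -5250 - 125*P (k(P) = (42 + P)*(-125) = -5250 - 125*P)
(-35807 + 5273)*(36950 + k(194)) = (-35807 + 5273)*(36950 + (-5250 - 125*194)) = -30534*(36950 + (-5250 - 24250)) = -30534*(36950 - 29500) = -30534*7450 = -227478300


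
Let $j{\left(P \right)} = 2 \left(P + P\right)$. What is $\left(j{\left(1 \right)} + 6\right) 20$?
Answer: $200$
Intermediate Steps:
$j{\left(P \right)} = 4 P$ ($j{\left(P \right)} = 2 \cdot 2 P = 4 P$)
$\left(j{\left(1 \right)} + 6\right) 20 = \left(4 \cdot 1 + 6\right) 20 = \left(4 + 6\right) 20 = 10 \cdot 20 = 200$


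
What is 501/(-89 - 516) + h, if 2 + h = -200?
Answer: -122711/605 ≈ -202.83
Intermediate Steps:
h = -202 (h = -2 - 200 = -202)
501/(-89 - 516) + h = 501/(-89 - 516) - 202 = 501/(-605) - 202 = 501*(-1/605) - 202 = -501/605 - 202 = -122711/605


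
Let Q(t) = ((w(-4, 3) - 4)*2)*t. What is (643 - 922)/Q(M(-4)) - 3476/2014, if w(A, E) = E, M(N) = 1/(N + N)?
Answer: -1125550/1007 ≈ -1117.7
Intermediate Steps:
M(N) = 1/(2*N)
Q(t) = -2*t (Q(t) = ((3 - 4)*2)*t = (-1*2)*t = -2*t)
(643 - 922)/Q(M(-4)) - 3476/2014 = (643 - 922)/((-1/(-4))) - 3476/2014 = -279/((-(-1)/4)) - 3476*1/2014 = -279/((-2*(-⅛))) - 1738/1007 = -279/¼ - 1738/1007 = -279*4 - 1738/1007 = -1116 - 1738/1007 = -1125550/1007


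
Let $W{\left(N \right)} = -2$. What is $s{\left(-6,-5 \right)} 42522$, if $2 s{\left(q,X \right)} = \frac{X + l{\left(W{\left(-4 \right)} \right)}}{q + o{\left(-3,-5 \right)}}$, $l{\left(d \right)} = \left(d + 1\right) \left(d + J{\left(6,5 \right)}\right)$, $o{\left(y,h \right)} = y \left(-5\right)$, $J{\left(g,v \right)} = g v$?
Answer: $-77957$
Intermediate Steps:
$o{\left(y,h \right)} = - 5 y$
$l{\left(d \right)} = \left(1 + d\right) \left(30 + d\right)$ ($l{\left(d \right)} = \left(d + 1\right) \left(d + 6 \cdot 5\right) = \left(1 + d\right) \left(d + 30\right) = \left(1 + d\right) \left(30 + d\right)$)
$s{\left(q,X \right)} = \frac{-28 + X}{2 \left(15 + q\right)}$ ($s{\left(q,X \right)} = \frac{\left(X + \left(30 + \left(-2\right)^{2} + 31 \left(-2\right)\right)\right) \frac{1}{q - -15}}{2} = \frac{\left(X + \left(30 + 4 - 62\right)\right) \frac{1}{q + 15}}{2} = \frac{\left(X - 28\right) \frac{1}{15 + q}}{2} = \frac{\left(-28 + X\right) \frac{1}{15 + q}}{2} = \frac{\frac{1}{15 + q} \left(-28 + X\right)}{2} = \frac{-28 + X}{2 \left(15 + q\right)}$)
$s{\left(-6,-5 \right)} 42522 = \frac{-28 - 5}{2 \left(15 - 6\right)} 42522 = \frac{1}{2} \cdot \frac{1}{9} \left(-33\right) 42522 = \left(- \frac{11}{6}\right) 42522 = -77957$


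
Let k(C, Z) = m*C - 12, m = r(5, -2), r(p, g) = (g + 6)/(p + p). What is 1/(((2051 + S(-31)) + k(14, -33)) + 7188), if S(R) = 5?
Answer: 5/46188 ≈ 0.00010825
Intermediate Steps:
r(p, g) = (6 + g)/(2*p) (r(p, g) = (6 + g)/((2*p)) = (6 + g)*(1/(2*p)) = (6 + g)/(2*p))
m = ⅖ (m = (½)*(6 - 2)/5 = (½)*(⅕)*4 = ⅖ ≈ 0.40000)
k(C, Z) = -12 + 2*C/5 (k(C, Z) = 2*C/5 - 12 = -12 + 2*C/5)
1/(((2051 + S(-31)) + k(14, -33)) + 7188) = 1/(((2051 + 5) + (-12 + (⅖)*14)) + 7188) = 1/((2056 + (-12 + 28/5)) + 7188) = 1/((2056 - 32/5) + 7188) = 1/(10248/5 + 7188) = 1/(46188/5) = 5/46188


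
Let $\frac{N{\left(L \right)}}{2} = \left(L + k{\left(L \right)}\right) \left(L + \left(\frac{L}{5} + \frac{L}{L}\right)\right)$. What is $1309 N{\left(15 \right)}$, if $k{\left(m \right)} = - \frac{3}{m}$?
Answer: $\frac{3680908}{5} \approx 7.3618 \cdot 10^{5}$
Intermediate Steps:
$N{\left(L \right)} = 2 \left(1 + \frac{6 L}{5}\right) \left(L - \frac{3}{L}\right)$ ($N{\left(L \right)} = 2 \left(L - \frac{3}{L}\right) \left(L + \left(\frac{L}{5} + \frac{L}{L}\right)\right) = 2 \left(L - \frac{3}{L}\right) \left(L + \left(L \frac{1}{5} + 1\right)\right) = 2 \left(L - \frac{3}{L}\right) \left(L + \left(\frac{L}{5} + 1\right)\right) = 2 \left(L - \frac{3}{L}\right) \left(L + \left(1 + \frac{L}{5}\right)\right) = 2 \left(L - \frac{3}{L}\right) \left(1 + \frac{6 L}{5}\right) = 2 \left(1 + \frac{6 L}{5}\right) \left(L - \frac{3}{L}\right)$)
$1309 N{\left(15 \right)} = 1309 \left(- \frac{36}{5} - \frac{6}{15} + 2 \cdot 15 + \frac{12 \cdot 15^{2}}{5}\right) = 1309 \left(- \frac{36}{5} - \frac{2}{5} + 30 + \frac{12}{5} \cdot 225\right) = 1309 \left(- \frac{36}{5} - \frac{2}{5} + 30 + 540\right) = 1309 \cdot \frac{2812}{5} = \frac{3680908}{5}$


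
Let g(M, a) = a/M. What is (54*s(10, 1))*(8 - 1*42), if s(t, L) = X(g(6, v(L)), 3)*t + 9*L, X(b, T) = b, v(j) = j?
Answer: -19584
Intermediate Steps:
s(t, L) = 9*L + L*t/6 (s(t, L) = (L/6)*t + 9*L = L*t/6 + 9*L = 9*L + L*t/6)
(54*s(10, 1))*(8 - 1*42) = (54*((1/6)*1*(54 + 10)))*(8 - 1*42) = (54*((1/6)*1*64))*(8 - 42) = (54*(32/3))*(-34) = 576*(-34) = -19584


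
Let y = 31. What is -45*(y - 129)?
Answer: 4410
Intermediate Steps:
-45*(y - 129) = -45*(31 - 129) = -45*(-98) = 4410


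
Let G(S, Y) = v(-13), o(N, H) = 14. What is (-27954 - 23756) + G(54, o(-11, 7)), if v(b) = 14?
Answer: -51696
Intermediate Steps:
G(S, Y) = 14
(-27954 - 23756) + G(54, o(-11, 7)) = (-27954 - 23756) + 14 = -51710 + 14 = -51696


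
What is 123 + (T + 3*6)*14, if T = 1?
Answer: 389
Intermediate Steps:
123 + (T + 3*6)*14 = 123 + (1 + 3*6)*14 = 123 + (1 + 18)*14 = 123 + 19*14 = 123 + 266 = 389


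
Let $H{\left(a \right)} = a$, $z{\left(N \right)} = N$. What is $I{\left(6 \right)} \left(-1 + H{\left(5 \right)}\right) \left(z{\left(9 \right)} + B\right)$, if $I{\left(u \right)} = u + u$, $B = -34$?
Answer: $-1200$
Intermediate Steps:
$I{\left(u \right)} = 2 u$
$I{\left(6 \right)} \left(-1 + H{\left(5 \right)}\right) \left(z{\left(9 \right)} + B\right) = 2 \cdot 6 \left(-1 + 5\right) \left(9 - 34\right) = 12 \cdot 4 \left(-25\right) = 48 \left(-25\right) = -1200$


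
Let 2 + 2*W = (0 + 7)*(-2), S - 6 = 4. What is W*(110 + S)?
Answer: -960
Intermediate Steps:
S = 10 (S = 6 + 4 = 10)
W = -8 (W = -1 + ((0 + 7)*(-2))/2 = -1 + (7*(-2))/2 = -1 + (1/2)*(-14) = -1 - 7 = -8)
W*(110 + S) = -8*(110 + 10) = -8*120 = -960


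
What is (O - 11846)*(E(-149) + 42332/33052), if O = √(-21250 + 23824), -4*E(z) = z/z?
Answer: -201790687/16526 + 102207*√286/33052 ≈ -12158.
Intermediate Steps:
E(z) = -¼ (E(z) = -z/(4*z) = -¼*1 = -¼)
O = 3*√286 (O = √2574 = 3*√286 ≈ 50.735)
(O - 11846)*(E(-149) + 42332/33052) = (3*√286 - 11846)*(-¼ + 42332/33052) = (-11846 + 3*√286)*(-¼ + 42332*(1/33052)) = (-11846 + 3*√286)*(-¼ + 10583/8263) = (-11846 + 3*√286)*(34069/33052) = -201790687/16526 + 102207*√286/33052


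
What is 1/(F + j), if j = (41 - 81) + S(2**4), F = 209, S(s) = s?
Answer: 1/185 ≈ 0.0054054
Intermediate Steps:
j = -24 (j = (41 - 81) + 2**4 = -40 + 16 = -24)
1/(F + j) = 1/(209 - 24) = 1/185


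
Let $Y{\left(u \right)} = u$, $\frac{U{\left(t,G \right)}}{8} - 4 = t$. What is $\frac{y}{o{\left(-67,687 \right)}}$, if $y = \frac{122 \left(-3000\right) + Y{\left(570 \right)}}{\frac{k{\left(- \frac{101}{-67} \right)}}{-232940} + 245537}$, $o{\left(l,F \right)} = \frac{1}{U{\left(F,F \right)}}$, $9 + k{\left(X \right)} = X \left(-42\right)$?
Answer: $- \frac{331869622119360}{40337800559} \approx -8227.3$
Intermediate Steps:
$k{\left(X \right)} = -9 - 42 X$ ($k{\left(X \right)} = -9 + X \left(-42\right) = -9 - 42 X$)
$U{\left(t,G \right)} = 32 + 8 t$
$o{\left(l,F \right)} = \frac{1}{32 + 8 F}$
$y = - \frac{60034302120}{40337800559}$ ($y = \frac{122 \left(-3000\right) + 570}{\frac{-9 - 42 \left(- \frac{101}{-67}\right)}{-232940} + 245537} = \frac{-366000 + 570}{\left(-9 - 42 \left(\left(-101\right) \left(- \frac{1}{67}\right)\right)\right) \left(- \frac{1}{232940}\right) + 245537} = - \frac{365430}{\left(-9 - \frac{4242}{67}\right) \left(- \frac{1}{232940}\right) + 245537} = - \frac{365430}{\left(- \frac{4845}{67}\right) \left(- \frac{1}{232940}\right) + 245537} = - \frac{365430}{\frac{51}{164284} + 245537} = - \frac{365430}{\frac{40337800559}{164284}} = \left(-365430\right) \frac{164284}{40337800559} = - \frac{60034302120}{40337800559} \approx -1.4883$)
$\frac{y}{o{\left(-67,687 \right)}} = - \frac{60034302120}{40337800559 \frac{1}{8 \left(4 + 687\right)}} = - \frac{60034302120}{40337800559 \frac{1}{8 \cdot 691}} = - \frac{60034302120}{40337800559 \cdot \frac{1}{8} \cdot \frac{1}{691}} = - \frac{60034302120 \frac{1}{\frac{1}{5528}}}{40337800559} = \left(- \frac{60034302120}{40337800559}\right) 5528 = - \frac{331869622119360}{40337800559}$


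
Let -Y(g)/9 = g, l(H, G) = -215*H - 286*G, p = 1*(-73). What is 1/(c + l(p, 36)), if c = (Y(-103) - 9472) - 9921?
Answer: -1/13067 ≈ -7.6529e-5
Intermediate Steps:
p = -73
l(H, G) = -286*G - 215*H
Y(g) = -9*g
c = -18466 (c = (-9*(-103) - 9472) - 9921 = (927 - 9472) - 9921 = -8545 - 9921 = -18466)
1/(c + l(p, 36)) = 1/(-18466 + (-286*36 - 215*(-73))) = 1/(-18466 + (-10296 + 15695)) = 1/(-18466 + 5399) = 1/(-13067) = -1/13067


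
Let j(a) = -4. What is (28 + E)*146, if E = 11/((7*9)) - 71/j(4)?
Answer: 844829/126 ≈ 6705.0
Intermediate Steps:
E = 4517/252 (E = 11/((7*9)) - 71/(-4) = 11/63 - 71*(-1/4) = 11*(1/63) + 71/4 = 11/63 + 71/4 = 4517/252 ≈ 17.925)
(28 + E)*146 = (28 + 4517/252)*146 = (11573/252)*146 = 844829/126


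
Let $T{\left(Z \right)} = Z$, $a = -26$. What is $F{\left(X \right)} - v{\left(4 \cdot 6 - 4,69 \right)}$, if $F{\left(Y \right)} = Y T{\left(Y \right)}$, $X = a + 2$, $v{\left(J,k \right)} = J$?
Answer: $556$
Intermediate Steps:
$X = -24$ ($X = -26 + 2 = -24$)
$F{\left(Y \right)} = Y^{2}$ ($F{\left(Y \right)} = Y Y = Y^{2}$)
$F{\left(X \right)} - v{\left(4 \cdot 6 - 4,69 \right)} = \left(-24\right)^{2} - \left(4 \cdot 6 - 4\right) = 576 - \left(24 - 4\right) = 576 - 20 = 556$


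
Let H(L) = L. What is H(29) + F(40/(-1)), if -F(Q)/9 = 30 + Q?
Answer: 119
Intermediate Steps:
F(Q) = -270 - 9*Q (F(Q) = -9*(30 + Q) = -270 - 9*Q)
H(29) + F(40/(-1)) = 29 + (-270 - 360/(-1)) = 29 + (-270 - 360*(-1)) = 29 + (-270 - 9*(-40)) = 29 + (-270 + 360) = 29 + 90 = 119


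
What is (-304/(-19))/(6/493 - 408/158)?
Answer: -311576/50049 ≈ -6.2254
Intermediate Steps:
(-304/(-19))/(6/493 - 408/158) = (-304*(-1)/19)/(6*(1/493) - 408*1/158) = (-8*(-2))/(6/493 - 204/79) = 16/(-100098/38947) = 16*(-38947/100098) = -311576/50049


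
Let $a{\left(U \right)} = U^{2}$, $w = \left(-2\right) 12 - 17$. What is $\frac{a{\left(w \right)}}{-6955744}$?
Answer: $- \frac{1681}{6955744} \approx -0.00024167$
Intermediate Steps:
$w = -41$ ($w = -24 - 17 = -41$)
$\frac{a{\left(w \right)}}{-6955744} = \frac{\left(-41\right)^{2}}{-6955744} = 1681 \left(- \frac{1}{6955744}\right) = - \frac{1681}{6955744}$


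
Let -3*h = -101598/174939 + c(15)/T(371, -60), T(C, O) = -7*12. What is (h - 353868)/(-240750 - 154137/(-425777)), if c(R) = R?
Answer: 82002169038606179/55789183059865444 ≈ 1.4699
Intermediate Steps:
T(C, O) = -84
h = 413271/1632764 (h = -(-101598/174939 + 15/(-84))/3 = -(-101598*1/174939 + 15*(-1/84))/3 = -(-33866/58313 - 5/28)/3 = -1/3*(-1239813/1632764) = 413271/1632764 ≈ 0.25311)
(h - 353868)/(-240750 - 154137/(-425777)) = (413271/1632764 - 353868)/(-240750 - 154137/(-425777)) = -577782517881/(1632764*(-240750 - 154137*(-1/425777))) = -577782517881/(1632764*(-240750 + 154137/425777)) = -577782517881/(1632764*(-102505658613/425777)) = -577782517881/1632764*(-425777/102505658613) = 82002169038606179/55789183059865444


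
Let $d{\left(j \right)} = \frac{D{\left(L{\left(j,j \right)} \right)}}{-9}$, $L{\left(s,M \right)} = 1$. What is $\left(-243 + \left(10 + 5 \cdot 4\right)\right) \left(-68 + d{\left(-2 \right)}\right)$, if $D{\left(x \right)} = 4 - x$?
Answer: $14555$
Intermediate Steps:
$d{\left(j \right)} = - \frac{1}{3}$ ($d{\left(j \right)} = \frac{4 - 1}{-9} = \left(4 - 1\right) \left(- \frac{1}{9}\right) = 3 \left(- \frac{1}{9}\right) = - \frac{1}{3}$)
$\left(-243 + \left(10 + 5 \cdot 4\right)\right) \left(-68 + d{\left(-2 \right)}\right) = \left(-243 + \left(10 + 5 \cdot 4\right)\right) \left(-68 - \frac{1}{3}\right) = \left(-243 + \left(10 + 20\right)\right) \left(- \frac{205}{3}\right) = \left(-243 + 30\right) \left(- \frac{205}{3}\right) = \left(-213\right) \left(- \frac{205}{3}\right) = 14555$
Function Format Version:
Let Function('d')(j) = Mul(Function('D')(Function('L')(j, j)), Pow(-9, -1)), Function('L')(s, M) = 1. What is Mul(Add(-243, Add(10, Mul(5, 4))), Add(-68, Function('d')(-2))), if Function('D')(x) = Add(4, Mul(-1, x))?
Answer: 14555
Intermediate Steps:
Function('d')(j) = Rational(-1, 3) (Function('d')(j) = Mul(Add(4, Mul(-1, 1)), Pow(-9, -1)) = Mul(Add(4, -1), Rational(-1, 9)) = Mul(3, Rational(-1, 9)) = Rational(-1, 3))
Mul(Add(-243, Add(10, Mul(5, 4))), Add(-68, Function('d')(-2))) = Mul(Add(-243, Add(10, Mul(5, 4))), Add(-68, Rational(-1, 3))) = Mul(Add(-243, Add(10, 20)), Rational(-205, 3)) = Mul(Add(-243, 30), Rational(-205, 3)) = Mul(-213, Rational(-205, 3)) = 14555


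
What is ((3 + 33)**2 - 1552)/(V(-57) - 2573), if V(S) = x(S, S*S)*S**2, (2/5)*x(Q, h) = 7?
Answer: -512/108569 ≈ -0.0047159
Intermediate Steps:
x(Q, h) = 35/2 (x(Q, h) = (5/2)*7 = 35/2)
V(S) = 35*S**2/2
((3 + 33)**2 - 1552)/(V(-57) - 2573) = ((3 + 33)**2 - 1552)/((35/2)*(-57)**2 - 2573) = (36**2 - 1552)/((35/2)*3249 - 2573) = (1296 - 1552)/(113715/2 - 2573) = -256/108569/2 = -256*2/108569 = -512/108569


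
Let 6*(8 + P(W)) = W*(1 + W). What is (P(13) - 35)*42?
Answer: -532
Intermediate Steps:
P(W) = -8 + W*(1 + W)/6 (P(W) = -8 + (W*(1 + W))/6 = -8 + W*(1 + W)/6)
(P(13) - 35)*42 = ((-8 + (1/6)*13 + (1/6)*13**2) - 35)*42 = ((-8 + 13/6 + (1/6)*169) - 35)*42 = ((-8 + 13/6 + 169/6) - 35)*42 = (67/3 - 35)*42 = -38/3*42 = -532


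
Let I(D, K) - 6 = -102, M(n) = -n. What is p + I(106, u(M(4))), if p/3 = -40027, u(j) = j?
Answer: -120177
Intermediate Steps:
I(D, K) = -96 (I(D, K) = 6 - 102 = -96)
p = -120081 (p = 3*(-40027) = -120081)
p + I(106, u(M(4))) = -120081 - 96 = -120177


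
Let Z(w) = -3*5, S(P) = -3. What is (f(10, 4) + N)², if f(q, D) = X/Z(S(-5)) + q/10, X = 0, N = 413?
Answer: 171396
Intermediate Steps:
Z(w) = -15
f(q, D) = q/10 (f(q, D) = 0/(-15) + q/10 = 0*(-1/15) + q*(⅒) = 0 + q/10 = q/10)
(f(10, 4) + N)² = ((⅒)*10 + 413)² = (1 + 413)² = 414² = 171396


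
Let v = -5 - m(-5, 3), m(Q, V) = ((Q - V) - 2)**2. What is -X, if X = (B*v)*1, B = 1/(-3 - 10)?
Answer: -105/13 ≈ -8.0769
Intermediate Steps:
m(Q, V) = (-2 + Q - V)**2
B = -1/13 (B = 1/(-13) = -1/13 ≈ -0.076923)
v = -105 (v = -5 - (2 + 3 - 1*(-5))**2 = -5 - (2 + 3 + 5)**2 = -5 - 1*10**2 = -5 - 1*100 = -5 - 100 = -105)
X = 105/13 (X = -1/13*(-105)*1 = (105/13)*1 = 105/13 ≈ 8.0769)
-X = -1*105/13 = -105/13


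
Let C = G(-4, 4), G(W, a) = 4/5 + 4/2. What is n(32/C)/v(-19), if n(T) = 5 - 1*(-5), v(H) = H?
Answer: -10/19 ≈ -0.52632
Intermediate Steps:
G(W, a) = 14/5 (G(W, a) = 4*(⅕) + 4*(½) = ⅘ + 2 = 14/5)
C = 14/5 ≈ 2.8000
n(T) = 10 (n(T) = 5 + 5 = 10)
n(32/C)/v(-19) = 10/(-19) = 10*(-1/19) = -10/19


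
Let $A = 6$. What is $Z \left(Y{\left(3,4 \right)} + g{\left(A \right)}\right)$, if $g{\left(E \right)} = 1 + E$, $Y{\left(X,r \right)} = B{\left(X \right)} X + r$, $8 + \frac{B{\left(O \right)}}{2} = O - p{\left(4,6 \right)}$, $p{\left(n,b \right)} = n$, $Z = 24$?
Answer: $-1032$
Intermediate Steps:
$B{\left(O \right)} = -24 + 2 O$ ($B{\left(O \right)} = -16 + 2 \left(O - 4\right) = -16 + 2 \left(-4 + O\right) = -16 + \left(-8 + 2 O\right) = -24 + 2 O$)
$Y{\left(X,r \right)} = r + X \left(-24 + 2 X\right)$ ($Y{\left(X,r \right)} = \left(-24 + 2 X\right) X + r = X \left(-24 + 2 X\right) + r = r + X \left(-24 + 2 X\right)$)
$Z \left(Y{\left(3,4 \right)} + g{\left(A \right)}\right) = 24 \left(\left(4 + 2 \cdot 3 \left(-12 + 3\right)\right) + \left(1 + 6\right)\right) = 24 \left(\left(4 + 2 \cdot 3 \left(-9\right)\right) + 7\right) = 24 \left(\left(4 - 54\right) + 7\right) = 24 \left(-50 + 7\right) = 24 \left(-43\right) = -1032$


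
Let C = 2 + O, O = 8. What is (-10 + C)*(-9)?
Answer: 0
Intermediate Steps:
C = 10 (C = 2 + 8 = 10)
(-10 + C)*(-9) = (-10 + 10)*(-9) = 0*(-9) = 0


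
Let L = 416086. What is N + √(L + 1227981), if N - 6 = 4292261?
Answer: 4292267 + √1644067 ≈ 4.2936e+6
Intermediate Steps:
N = 4292267 (N = 6 + 4292261 = 4292267)
N + √(L + 1227981) = 4292267 + √(416086 + 1227981) = 4292267 + √1644067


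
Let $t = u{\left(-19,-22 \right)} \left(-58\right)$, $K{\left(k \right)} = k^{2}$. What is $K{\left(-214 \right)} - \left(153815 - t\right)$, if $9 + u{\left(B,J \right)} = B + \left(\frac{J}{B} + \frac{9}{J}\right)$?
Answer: $- \frac{22245632}{209} \approx -1.0644 \cdot 10^{5}$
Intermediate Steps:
$u{\left(B,J \right)} = -9 + B + \frac{9}{J} + \frac{J}{B}$ ($u{\left(B,J \right)} = -9 + \left(B + \left(\frac{J}{B} + \frac{9}{J}\right)\right) = -9 + \left(B + \left(\frac{9}{J} + \frac{J}{B}\right)\right) = -9 + \left(B + \frac{9}{J} + \frac{J}{B}\right) = -9 + B + \frac{9}{J} + \frac{J}{B}$)
$t = \frac{330339}{209}$ ($t = \left(-9 - 19 + \frac{9}{-22} - \frac{22}{-19}\right) \left(-58\right) = \left(-9 - 19 + 9 \left(- \frac{1}{22}\right) - - \frac{22}{19}\right) \left(-58\right) = \left(-9 - 19 - \frac{9}{22} + \frac{22}{19}\right) \left(-58\right) = \left(- \frac{11391}{418}\right) \left(-58\right) = \frac{330339}{209} \approx 1580.6$)
$K{\left(-214 \right)} - \left(153815 - t\right) = \left(-214\right)^{2} - \left(153815 - \frac{330339}{209}\right) = 45796 - \left(153815 - \frac{330339}{209}\right) = 45796 - \frac{31816996}{209} = - \frac{22245632}{209}$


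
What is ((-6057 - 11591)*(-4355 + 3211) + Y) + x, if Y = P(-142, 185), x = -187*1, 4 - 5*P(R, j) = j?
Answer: 100945444/5 ≈ 2.0189e+7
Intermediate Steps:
P(R, j) = ⅘ - j/5
x = -187
Y = -181/5 (Y = ⅘ - ⅕*185 = ⅘ - 37 = -181/5 ≈ -36.200)
((-6057 - 11591)*(-4355 + 3211) + Y) + x = ((-6057 - 11591)*(-4355 + 3211) - 181/5) - 187 = (-17648*(-1144) - 181/5) - 187 = (20189312 - 181/5) - 187 = 100946379/5 - 187 = 100945444/5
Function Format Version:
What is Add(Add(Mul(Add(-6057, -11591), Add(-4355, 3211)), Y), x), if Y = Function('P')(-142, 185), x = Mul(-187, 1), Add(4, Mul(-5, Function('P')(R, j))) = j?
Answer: Rational(100945444, 5) ≈ 2.0189e+7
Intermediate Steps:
Function('P')(R, j) = Add(Rational(4, 5), Mul(Rational(-1, 5), j))
x = -187
Y = Rational(-181, 5) (Y = Add(Rational(4, 5), Mul(Rational(-1, 5), 185)) = Add(Rational(4, 5), -37) = Rational(-181, 5) ≈ -36.200)
Add(Add(Mul(Add(-6057, -11591), Add(-4355, 3211)), Y), x) = Add(Add(Mul(Add(-6057, -11591), Add(-4355, 3211)), Rational(-181, 5)), -187) = Add(Add(Mul(-17648, -1144), Rational(-181, 5)), -187) = Add(Add(20189312, Rational(-181, 5)), -187) = Add(Rational(100946379, 5), -187) = Rational(100945444, 5)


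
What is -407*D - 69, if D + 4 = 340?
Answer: -136821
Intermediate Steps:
D = 336 (D = -4 + 340 = 336)
-407*D - 69 = -407*336 - 69 = -136752 - 69 = -136821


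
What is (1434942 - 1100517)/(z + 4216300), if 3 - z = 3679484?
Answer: 334425/536819 ≈ 0.62298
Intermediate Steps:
z = -3679481 (z = 3 - 1*3679484 = 3 - 3679484 = -3679481)
(1434942 - 1100517)/(z + 4216300) = (1434942 - 1100517)/(-3679481 + 4216300) = 334425/536819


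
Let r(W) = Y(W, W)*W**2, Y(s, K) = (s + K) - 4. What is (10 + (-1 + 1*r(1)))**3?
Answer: 343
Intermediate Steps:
Y(s, K) = -4 + K + s (Y(s, K) = (K + s) - 4 = -4 + K + s)
r(W) = W**2*(-4 + 2*W) (r(W) = (-4 + W + W)*W**2 = (-4 + 2*W)*W**2 = W**2*(-4 + 2*W))
(10 + (-1 + 1*r(1)))**3 = (10 + (-1 + 1*(2*1**2*(-2 + 1))))**3 = (10 + (-1 + 1*(2*1*(-1))))**3 = (10 + (-1 + 1*(-2)))**3 = (10 + (-1 - 2))**3 = (10 - 3)**3 = 7**3 = 343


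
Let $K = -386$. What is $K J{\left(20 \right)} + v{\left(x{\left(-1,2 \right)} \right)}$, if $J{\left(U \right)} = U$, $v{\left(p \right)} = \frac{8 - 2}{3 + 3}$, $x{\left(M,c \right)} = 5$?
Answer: $-7719$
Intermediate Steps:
$v{\left(p \right)} = 1$ ($v{\left(p \right)} = \frac{6}{6} = 6 \cdot \frac{1}{6} = 1$)
$K J{\left(20 \right)} + v{\left(x{\left(-1,2 \right)} \right)} = \left(-386\right) 20 + 1 = -7720 + 1 = -7719$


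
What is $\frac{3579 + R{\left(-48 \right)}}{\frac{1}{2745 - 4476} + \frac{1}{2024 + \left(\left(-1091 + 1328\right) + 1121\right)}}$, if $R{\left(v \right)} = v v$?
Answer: $- \frac{34440505686}{1651} \approx -2.086 \cdot 10^{7}$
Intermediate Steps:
$R{\left(v \right)} = v^{2}$
$\frac{3579 + R{\left(-48 \right)}}{\frac{1}{2745 - 4476} + \frac{1}{2024 + \left(\left(-1091 + 1328\right) + 1121\right)}} = \frac{3579 + \left(-48\right)^{2}}{\frac{1}{2745 - 4476} + \frac{1}{2024 + \left(\left(-1091 + 1328\right) + 1121\right)}} = \frac{3579 + 2304}{\frac{1}{-1731} + \frac{1}{2024 + \left(237 + 1121\right)}} = \frac{5883}{- \frac{1}{1731} + \frac{1}{2024 + 1358}} = \frac{5883}{- \frac{1}{1731} + \frac{1}{3382}} = \frac{5883}{- \frac{1651}{5854242}} = 5883 \left(- \frac{5854242}{1651}\right) = - \frac{34440505686}{1651}$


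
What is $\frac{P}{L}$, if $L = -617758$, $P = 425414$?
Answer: $- \frac{212707}{308879} \approx -0.68864$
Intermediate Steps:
$\frac{P}{L} = \frac{425414}{-617758} = 425414 \left(- \frac{1}{617758}\right) = - \frac{212707}{308879}$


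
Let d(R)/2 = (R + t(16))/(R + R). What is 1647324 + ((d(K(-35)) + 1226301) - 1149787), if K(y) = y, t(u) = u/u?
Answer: 60334364/35 ≈ 1.7238e+6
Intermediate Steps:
t(u) = 1
d(R) = (1 + R)/R (d(R) = 2*((R + 1)/(R + R)) = 2*((1 + R)/((2*R))) = 2*((1 + R)*(1/(2*R))) = 2*((1 + R)/(2*R)) = (1 + R)/R)
1647324 + ((d(K(-35)) + 1226301) - 1149787) = 1647324 + (((1 - 35)/(-35) + 1226301) - 1149787) = 1647324 + ((-1/35*(-34) + 1226301) - 1149787) = 1647324 + ((34/35 + 1226301) - 1149787) = 1647324 + (42920569/35 - 1149787) = 1647324 + 2678024/35 = 60334364/35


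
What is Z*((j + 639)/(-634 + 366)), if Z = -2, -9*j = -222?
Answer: 1991/402 ≈ 4.9527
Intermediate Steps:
j = 74/3 (j = -⅑*(-222) = 74/3 ≈ 24.667)
Z*((j + 639)/(-634 + 366)) = -2*(74/3 + 639)/(-634 + 366) = -3982/(3*(-268)) = -3982*(-1)/(3*268) = -2*(-1991/804) = 1991/402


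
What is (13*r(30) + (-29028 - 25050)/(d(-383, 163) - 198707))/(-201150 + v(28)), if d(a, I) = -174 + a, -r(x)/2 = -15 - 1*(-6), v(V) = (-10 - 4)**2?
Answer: -23340927/20021448928 ≈ -0.0011658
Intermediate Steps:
v(V) = 196 (v(V) = (-14)**2 = 196)
r(x) = 18 (r(x) = -2*(-15 - 1*(-6)) = -2*(-15 + 6) = -2*(-9) = 18)
(13*r(30) + (-29028 - 25050)/(d(-383, 163) - 198707))/(-201150 + v(28)) = (13*18 + (-29028 - 25050)/((-174 - 383) - 198707))/(-201150 + 196) = (234 - 54078/(-557 - 198707))/(-200954) = (234 - 54078/(-199264))*(-1/200954) = (234 - 54078*(-1/199264))*(-1/200954) = (234 + 27039/99632)*(-1/200954) = (23340927/99632)*(-1/200954) = -23340927/20021448928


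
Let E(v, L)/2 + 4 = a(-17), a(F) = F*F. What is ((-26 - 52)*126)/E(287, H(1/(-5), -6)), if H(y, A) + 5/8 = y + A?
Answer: -1638/95 ≈ -17.242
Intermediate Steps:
H(y, A) = -5/8 + A + y (H(y, A) = -5/8 + (y + A) = -5/8 + (A + y) = -5/8 + A + y)
a(F) = F²
E(v, L) = 570 (E(v, L) = -8 + 2*(-17)² = -8 + 2*289 = -8 + 578 = 570)
((-26 - 52)*126)/E(287, H(1/(-5), -6)) = ((-26 - 52)*126)/570 = -78*126*(1/570) = -9828*1/570 = -1638/95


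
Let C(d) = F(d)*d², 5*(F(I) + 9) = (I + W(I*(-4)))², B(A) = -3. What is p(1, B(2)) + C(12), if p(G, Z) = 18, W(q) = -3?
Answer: 5274/5 ≈ 1054.8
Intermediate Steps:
F(I) = -9 + (-3 + I)²/5 (F(I) = -9 + (I - 3)²/5 = -9 + (-3 + I)²/5)
C(d) = d²*(-9 + (-3 + d)²/5) (C(d) = (-9 + (-3 + d)²/5)*d² = d²*(-9 + (-3 + d)²/5))
p(1, B(2)) + C(12) = 18 + (⅕)*12²*(-45 + (-3 + 12)²) = 18 + (⅕)*144*(-45 + 9²) = 18 + (⅕)*144*(-45 + 81) = 18 + (⅕)*144*36 = 18 + 5184/5 = 5274/5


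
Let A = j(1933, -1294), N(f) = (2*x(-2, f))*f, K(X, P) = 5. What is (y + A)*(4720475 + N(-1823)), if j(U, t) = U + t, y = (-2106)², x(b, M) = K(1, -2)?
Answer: 20858571039375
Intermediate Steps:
x(b, M) = 5
y = 4435236
N(f) = 10*f (N(f) = (2*5)*f = 10*f)
A = 639 (A = 1933 - 1294 = 639)
(y + A)*(4720475 + N(-1823)) = (4435236 + 639)*(4720475 + 10*(-1823)) = 4435875*(4720475 - 18230) = 4435875*4702245 = 20858571039375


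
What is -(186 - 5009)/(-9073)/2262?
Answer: -371/1578702 ≈ -0.00023500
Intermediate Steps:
-(186 - 5009)/(-9073)/2262 = -(-4823*(-1/9073))/2262 = -4823/(9073*2262) = -1*371/1578702 = -371/1578702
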